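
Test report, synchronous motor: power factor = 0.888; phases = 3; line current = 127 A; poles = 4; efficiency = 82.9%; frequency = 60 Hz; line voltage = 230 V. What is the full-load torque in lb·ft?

P_in = √3·V·I·cosφ = 1.732 × 230 × 127 × 0.888 = 44925 W
P_out = η·P_in = 0.829 × 44925 = 37243 W
n = n_s = 120×60/4 = 1800 rpm (synchronous)
ω = 2π×1800/60 = 188.5 rad/s
τ = P_out/ω = 37243/188.5 = 197.6 N·m
In lb·ft: 197.6/1.356 = 146 lb·ft

146 lb·ft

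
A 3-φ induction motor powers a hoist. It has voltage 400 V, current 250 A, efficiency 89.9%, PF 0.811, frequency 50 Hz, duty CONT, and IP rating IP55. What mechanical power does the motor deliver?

P_in = √3·V·I·cosφ = 1.732 × 400 × 250 × 0.811 = 140465 W
P_out = η·P_in = 0.899 × 140465 = 126278 W

126 kW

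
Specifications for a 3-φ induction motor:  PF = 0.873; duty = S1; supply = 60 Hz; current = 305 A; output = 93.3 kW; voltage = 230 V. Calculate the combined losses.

P_in = √3·V·I·cosφ = 1.732×230×305×0.873 = 106069 W
P_out = 93300 W
Losses = P_in − P_out = 106069 − 93300 = 12769 W

12800 W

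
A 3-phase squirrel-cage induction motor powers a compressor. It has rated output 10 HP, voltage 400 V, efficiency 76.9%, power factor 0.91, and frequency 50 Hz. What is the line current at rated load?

P_out = 10 × 746 = 7460 W
P_in = P_out / η = 7460 / 0.769 = 9701 W
I_L = P_in / (√3·V_L·cosφ) = 9701 / (1.732 × 400 × 0.91) = 15.4 A

15.4 A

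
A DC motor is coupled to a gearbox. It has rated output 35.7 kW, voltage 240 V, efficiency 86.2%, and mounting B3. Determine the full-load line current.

173 A

P_out = 35.7 kW = 35700 W
P_in = P_out / η = 35700 / 0.862 = 41415 W
I = P_in / V = 41415 / 240 = 173 A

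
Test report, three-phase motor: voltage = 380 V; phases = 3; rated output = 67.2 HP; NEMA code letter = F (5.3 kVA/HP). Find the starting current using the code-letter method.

541 A

S_LR = 5.3 × 67.2 = 356.16 kVA
I_LR = S_LR/(√3·V_L) = 356160/(1.732×380) = 541 A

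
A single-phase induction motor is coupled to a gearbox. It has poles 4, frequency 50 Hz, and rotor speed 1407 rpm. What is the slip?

n_s = 120f/p = 120×50/4 = 1500 rpm
s = (n_s − n)/n_s = (1500 − 1407)/1500 = 0.0620

6.20 %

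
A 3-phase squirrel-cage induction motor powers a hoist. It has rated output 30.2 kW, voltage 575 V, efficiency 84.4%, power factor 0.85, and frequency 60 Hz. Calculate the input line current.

42.3 A

P_out = 30.2 kW = 30200 W
P_in = P_out / η = 30200 / 0.844 = 35782 W
I_L = P_in / (√3·V_L·cosφ) = 35782 / (1.732 × 575 × 0.85) = 42.3 A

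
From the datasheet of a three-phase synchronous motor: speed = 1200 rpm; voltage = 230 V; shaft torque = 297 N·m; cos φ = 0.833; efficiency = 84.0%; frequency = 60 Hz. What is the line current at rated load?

ω = 2π×1200/60 = 125.7 rad/s; P_out = τω = 297 × 125.7 = 37333 W
P_in = P_out / η = 37333 / 0.840 = 44444 W
I_L = P_in / (√3·V_L·cosφ) = 44444 / (1.732 × 230 × 0.833) = 134 A

134 A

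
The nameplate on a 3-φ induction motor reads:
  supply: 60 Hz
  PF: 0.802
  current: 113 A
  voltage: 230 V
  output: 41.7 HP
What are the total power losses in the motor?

4.99 kW

P_in = √3·V·I·cosφ = 1.732×230×113×0.802 = 36102 W
P_out = 41.7×746 = 31108 W
Losses = P_in − P_out = 36102 − 31108 = 4994 W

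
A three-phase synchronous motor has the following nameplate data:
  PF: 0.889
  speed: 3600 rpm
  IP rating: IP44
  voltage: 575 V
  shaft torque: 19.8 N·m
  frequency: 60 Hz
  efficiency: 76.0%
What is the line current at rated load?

11.1 A

ω = 2π×3600/60 = 377 rad/s; P_out = τω = 19.8 × 377 = 7465 W
P_in = P_out / η = 7465 / 0.760 = 9822 W
I_L = P_in / (√3·V_L·cosφ) = 9822 / (1.732 × 575 × 0.889) = 11.1 A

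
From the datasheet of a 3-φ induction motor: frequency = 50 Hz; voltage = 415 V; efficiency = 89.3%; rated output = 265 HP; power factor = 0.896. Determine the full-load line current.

P_out = 265 × 746 = 197690 W
P_in = P_out / η = 197690 / 0.893 = 221377 W
I_L = P_in / (√3·V_L·cosφ) = 221377 / (1.732 × 415 × 0.896) = 344 A

344 A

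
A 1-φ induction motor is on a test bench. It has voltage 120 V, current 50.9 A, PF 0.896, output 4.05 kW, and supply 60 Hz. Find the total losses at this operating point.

1420 W

P_in = V·I·cosφ = 120×50.9×0.896 = 5473 W
P_out = 4050 W
Losses = P_in − P_out = 5473 − 4050 = 1423 W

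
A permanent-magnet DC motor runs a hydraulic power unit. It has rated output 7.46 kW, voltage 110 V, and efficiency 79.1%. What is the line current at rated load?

P_out = 7.46 kW = 7460 W
P_in = P_out / η = 7460 / 0.791 = 9431 W
I = P_in / V = 9431 / 110 = 85.7 A

85.7 A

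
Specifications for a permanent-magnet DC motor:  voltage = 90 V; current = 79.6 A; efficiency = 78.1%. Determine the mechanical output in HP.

7.5 HP

P_in = V·I = 90 × 79.6 = 7164 W
P_out = η·P_in = 0.781 × 7164 = 5595 W
= 5595/746 = 7.5 HP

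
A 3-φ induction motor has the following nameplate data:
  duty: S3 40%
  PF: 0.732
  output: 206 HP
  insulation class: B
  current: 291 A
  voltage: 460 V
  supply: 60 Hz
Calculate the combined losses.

16 kW

P_in = √3·V·I·cosφ = 1.732×460×291×0.732 = 169711 W
P_out = 206×746 = 153676 W
Losses = P_in − P_out = 169711 − 153676 = 16035 W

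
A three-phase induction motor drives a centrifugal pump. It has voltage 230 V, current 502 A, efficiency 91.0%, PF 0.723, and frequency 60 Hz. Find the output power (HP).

176 HP

P_in = √3·V·I·cosφ = 1.732 × 230 × 502 × 0.723 = 144583 W
P_out = η·P_in = 0.91 × 144583 = 131571 W
= 131571/746 = 176 HP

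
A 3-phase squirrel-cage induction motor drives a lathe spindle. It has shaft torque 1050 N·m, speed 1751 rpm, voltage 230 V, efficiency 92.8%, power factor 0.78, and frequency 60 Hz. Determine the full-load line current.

ω = 2π×1751/60 = 183.4 rad/s; P_out = τω = 1050 × 183.4 = 192570 W
P_in = P_out / η = 192570 / 0.928 = 207511 W
I_L = P_in / (√3·V_L·cosφ) = 207511 / (1.732 × 230 × 0.78) = 668 A

668 A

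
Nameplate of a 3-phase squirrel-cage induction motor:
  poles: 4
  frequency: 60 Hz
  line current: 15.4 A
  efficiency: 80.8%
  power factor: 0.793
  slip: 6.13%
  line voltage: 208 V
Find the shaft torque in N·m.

P_in = √3·V·I·cosφ = 1.732 × 208 × 15.4 × 0.793 = 4400 W
P_out = η·P_in = 0.808 × 4400 = 3555 W
n_s = 120×60/4 = 1800 rpm; n = 1800×(1−0.0613) = 1690 rpm
ω = 2π×1690/60 = 177 rad/s
τ = P_out/ω = 3555/177 = 20.1 N·m

20.1 N·m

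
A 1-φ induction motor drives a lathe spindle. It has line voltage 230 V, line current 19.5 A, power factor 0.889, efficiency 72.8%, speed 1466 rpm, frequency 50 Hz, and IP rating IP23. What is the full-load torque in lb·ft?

P_in = V·I·cosφ = 230 × 19.5 × 0.889 = 3987 W
P_out = η·P_in = 0.728 × 3987 = 2903 W
n = 1466 rpm
ω = 2π×1466/60 = 153.5 rad/s
τ = P_out/ω = 2903/153.5 = 18.91 N·m
In lb·ft: 18.91/1.356 = 13.9 lb·ft

13.9 lb·ft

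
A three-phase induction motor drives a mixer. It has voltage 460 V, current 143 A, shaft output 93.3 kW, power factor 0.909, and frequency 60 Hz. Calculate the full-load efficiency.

90.1 %

P_out = 93.3 kW = 93300 W
P_in = √3·V_L·I_L·cosφ = 1.732 × 460 × 143 × 0.909 = 103563 W
η = P_out / P_in = 93300 / 103563 = 0.901 = 90.1%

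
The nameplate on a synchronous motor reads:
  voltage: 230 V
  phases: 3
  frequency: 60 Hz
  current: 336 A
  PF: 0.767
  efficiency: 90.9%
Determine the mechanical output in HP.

125 HP

P_in = √3·V·I·cosφ = 1.732 × 230 × 336 × 0.767 = 102662 W
P_out = η·P_in = 0.909 × 102662 = 93320 W
= 93320/746 = 125 HP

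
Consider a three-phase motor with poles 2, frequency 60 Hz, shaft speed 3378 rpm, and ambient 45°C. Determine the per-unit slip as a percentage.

6.2 %

n_s = 120f/p = 120×60/2 = 3600 rpm
s = (n_s − n)/n_s = (3600 − 3378)/3600 = 0.0617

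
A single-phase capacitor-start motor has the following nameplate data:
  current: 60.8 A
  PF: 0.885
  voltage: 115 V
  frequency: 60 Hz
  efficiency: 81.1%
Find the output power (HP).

P_in = V·I·cosφ = 115 × 60.8 × 0.885 = 6188 W
P_out = η·P_in = 0.811 × 6188 = 5018 W
= 5018/746 = 6.73 HP

6.73 HP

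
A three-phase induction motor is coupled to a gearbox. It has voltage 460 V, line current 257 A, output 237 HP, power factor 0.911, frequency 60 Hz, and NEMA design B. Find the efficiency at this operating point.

94.8 %

P_out = 237 × 746 = 176802 W
P_in = √3·V_L·I_L·cosφ = 1.732 × 460 × 257 × 0.911 = 186534 W
η = P_out / P_in = 176802 / 186534 = 0.948 = 94.8%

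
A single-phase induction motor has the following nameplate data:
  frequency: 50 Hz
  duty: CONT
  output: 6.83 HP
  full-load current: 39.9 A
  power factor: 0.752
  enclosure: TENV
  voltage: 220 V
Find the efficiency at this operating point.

P_out = 6.83 × 746 = 5095 W
P_in = V·I·cosφ = 220 × 39.9 × 0.752 = 6601 W
η = P_out / P_in = 5095 / 6601 = 0.772 = 77.2%

77.2 %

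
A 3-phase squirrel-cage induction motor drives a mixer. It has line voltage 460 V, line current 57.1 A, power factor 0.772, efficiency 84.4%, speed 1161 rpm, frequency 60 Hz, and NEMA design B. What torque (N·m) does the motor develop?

244 N·m

P_in = √3·V·I·cosφ = 1.732 × 460 × 57.1 × 0.772 = 35120 W
P_out = η·P_in = 0.844 × 35120 = 29641 W
n = 1161 rpm
ω = 2π×1161/60 = 121.6 rad/s
τ = P_out/ω = 29641/121.6 = 244 N·m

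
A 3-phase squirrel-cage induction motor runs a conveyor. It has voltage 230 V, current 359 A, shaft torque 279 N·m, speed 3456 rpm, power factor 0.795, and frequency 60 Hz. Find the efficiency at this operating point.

ω = 2π × 3456/60 = 361.9 rad/s; P_out = τω = 279 × 361.9 = 100970 W
P_in = √3·V_L·I_L·cosφ = 1.732 × 230 × 359 × 0.795 = 113694 W
η = P_out / P_in = 100970 / 113694 = 0.888 = 88.8%

88.8 %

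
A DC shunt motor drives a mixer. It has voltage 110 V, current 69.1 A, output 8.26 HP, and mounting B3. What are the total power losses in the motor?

P_in = V·I = 110×69.1 = 7601 W
P_out = 8.26×746 = 6162 W
Losses = P_in − P_out = 7601 − 6162 = 1439 W

1.44 kW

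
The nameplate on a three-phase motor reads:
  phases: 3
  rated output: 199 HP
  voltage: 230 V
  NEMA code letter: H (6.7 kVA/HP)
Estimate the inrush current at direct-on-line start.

S_LR = 6.7 × 199 = 1333.3 kVA
I_LR = S_LR/(√3·V_L) = 1333300/(1.732×230) = 3350 A

3350 A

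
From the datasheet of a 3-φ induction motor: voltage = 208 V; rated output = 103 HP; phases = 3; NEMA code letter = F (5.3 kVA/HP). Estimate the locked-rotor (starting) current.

S_LR = 5.3 × 103 = 545.9 kVA
I_LR = S_LR/(√3·V_L) = 545900/(1.732×208) = 1520 A

1520 A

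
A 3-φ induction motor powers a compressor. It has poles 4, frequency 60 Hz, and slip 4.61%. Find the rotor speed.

1717 rpm

n_s = 120f/p = 120×60/4 = 1800 rpm
n = n_s(1 − s) = 1800 × (1 − 0.0461) = 1717 rpm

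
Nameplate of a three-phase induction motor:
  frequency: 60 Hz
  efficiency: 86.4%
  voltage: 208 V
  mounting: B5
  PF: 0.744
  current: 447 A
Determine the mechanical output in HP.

139 HP

P_in = √3·V·I·cosφ = 1.732 × 208 × 447 × 0.744 = 119810 W
P_out = η·P_in = 0.864 × 119810 = 103516 W
= 103516/746 = 139 HP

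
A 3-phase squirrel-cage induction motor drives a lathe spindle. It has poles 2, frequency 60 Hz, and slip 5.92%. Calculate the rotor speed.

3387 rpm

n_s = 120f/p = 120×60/2 = 3600 rpm
n = n_s(1 − s) = 3600 × (1 − 0.0592) = 3387 rpm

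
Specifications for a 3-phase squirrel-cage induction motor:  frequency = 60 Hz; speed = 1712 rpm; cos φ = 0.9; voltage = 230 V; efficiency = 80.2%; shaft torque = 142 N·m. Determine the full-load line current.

ω = 2π×1712/60 = 179.3 rad/s; P_out = τω = 142 × 179.3 = 25461 W
P_in = P_out / η = 25461 / 0.802 = 31747 W
I_L = P_in / (√3·V_L·cosφ) = 31747 / (1.732 × 230 × 0.9) = 88.5 A

88.5 A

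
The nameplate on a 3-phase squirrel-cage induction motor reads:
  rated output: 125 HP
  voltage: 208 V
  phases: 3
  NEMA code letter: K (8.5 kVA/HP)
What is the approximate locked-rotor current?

S_LR = 8.5 × 125 = 1062.5 kVA
I_LR = S_LR/(√3·V_L) = 1062500/(1.732×208) = 2950 A

2950 A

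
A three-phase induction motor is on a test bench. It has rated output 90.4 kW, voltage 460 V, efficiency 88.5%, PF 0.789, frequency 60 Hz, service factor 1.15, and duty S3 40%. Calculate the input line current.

P_out = 90.4 kW = 90400 W
P_in = P_out / η = 90400 / 0.885 = 102147 W
I_L = P_in / (√3·V_L·cosφ) = 102147 / (1.732 × 460 × 0.789) = 162 A

162 A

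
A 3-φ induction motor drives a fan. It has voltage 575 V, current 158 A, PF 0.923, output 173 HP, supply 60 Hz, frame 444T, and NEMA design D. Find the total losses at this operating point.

16.2 kW

P_in = √3·V·I·cosφ = 1.732×575×158×0.923 = 145236 W
P_out = 173×746 = 129058 W
Losses = P_in − P_out = 145236 − 129058 = 16178 W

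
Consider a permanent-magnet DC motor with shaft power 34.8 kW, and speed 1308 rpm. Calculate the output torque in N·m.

254 N·m

ω = 2π × 1308/60 = 137 rad/s
τ = P/ω = 34800/137 = 254 N·m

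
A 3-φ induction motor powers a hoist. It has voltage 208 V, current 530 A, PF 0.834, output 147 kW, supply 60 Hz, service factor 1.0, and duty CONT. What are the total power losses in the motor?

P_in = √3·V·I·cosφ = 1.732×208×530×0.834 = 159240 W
P_out = 147000 W
Losses = P_in − P_out = 159240 − 147000 = 12240 W

12200 W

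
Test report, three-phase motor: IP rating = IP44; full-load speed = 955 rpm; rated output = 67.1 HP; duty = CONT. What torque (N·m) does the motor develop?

501 N·m

P_out = 67.1 × 746 = 50057 W
ω = 2π × 955/60 = 100 rad/s
τ = P_out/ω = 50057/100 = 501 N·m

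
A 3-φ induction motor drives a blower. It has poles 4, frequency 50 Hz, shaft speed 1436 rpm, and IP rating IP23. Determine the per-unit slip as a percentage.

4.27 %

n_s = 120f/p = 120×50/4 = 1500 rpm
s = (n_s − n)/n_s = (1500 − 1436)/1500 = 0.0427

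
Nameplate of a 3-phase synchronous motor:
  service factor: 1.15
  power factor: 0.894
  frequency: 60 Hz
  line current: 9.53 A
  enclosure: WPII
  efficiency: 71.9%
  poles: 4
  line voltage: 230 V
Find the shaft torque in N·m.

12.9 N·m

P_in = √3·V·I·cosφ = 1.732 × 230 × 9.53 × 0.894 = 3394 W
P_out = η·P_in = 0.719 × 3394 = 2440 W
n = n_s = 120×60/4 = 1800 rpm (synchronous)
ω = 2π×1800/60 = 188.5 rad/s
τ = P_out/ω = 2440/188.5 = 12.9 N·m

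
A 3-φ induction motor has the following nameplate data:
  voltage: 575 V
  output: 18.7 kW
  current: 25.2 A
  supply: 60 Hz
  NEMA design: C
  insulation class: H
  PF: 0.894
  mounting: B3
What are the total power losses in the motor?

P_in = √3·V·I·cosφ = 1.732×575×25.2×0.894 = 22436 W
P_out = 18700 W
Losses = P_in − P_out = 22436 − 18700 = 3736 W

3.74 kW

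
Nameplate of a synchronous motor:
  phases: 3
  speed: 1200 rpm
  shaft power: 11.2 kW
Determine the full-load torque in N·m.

89.1 N·m

ω = 2π × 1200/60 = 125.7 rad/s
τ = P/ω = 11200/125.7 = 89.1 N·m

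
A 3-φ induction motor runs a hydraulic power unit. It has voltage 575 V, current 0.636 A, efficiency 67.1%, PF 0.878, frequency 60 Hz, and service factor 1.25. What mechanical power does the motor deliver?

P_in = √3·V·I·cosφ = 1.732 × 575 × 0.636 × 0.878 = 556 W
P_out = η·P_in = 0.671 × 556 = 373 W

0.373 kW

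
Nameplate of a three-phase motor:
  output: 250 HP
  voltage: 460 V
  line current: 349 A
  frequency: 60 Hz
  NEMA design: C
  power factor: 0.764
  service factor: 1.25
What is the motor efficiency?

P_out = 250 × 746 = 186500 W
P_in = √3·V_L·I_L·cosφ = 1.732 × 460 × 349 × 0.764 = 212434 W
η = P_out / P_in = 186500 / 212434 = 0.878 = 87.8%

87.8 %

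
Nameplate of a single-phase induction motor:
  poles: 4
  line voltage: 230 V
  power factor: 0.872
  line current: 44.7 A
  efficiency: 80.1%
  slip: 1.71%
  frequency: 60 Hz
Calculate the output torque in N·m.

38.8 N·m

P_in = V·I·cosφ = 230 × 44.7 × 0.872 = 8965 W
P_out = η·P_in = 0.801 × 8965 = 7181 W
n_s = 120×60/4 = 1800 rpm; n = 1800×(1−0.0171) = 1769 rpm
ω = 2π×1769/60 = 185.2 rad/s
τ = P_out/ω = 7181/185.2 = 38.8 N·m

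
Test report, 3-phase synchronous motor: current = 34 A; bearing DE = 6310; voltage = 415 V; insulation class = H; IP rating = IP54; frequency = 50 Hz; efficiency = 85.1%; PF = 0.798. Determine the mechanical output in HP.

P_in = √3·V·I·cosφ = 1.732 × 415 × 34 × 0.798 = 19502 W
P_out = η·P_in = 0.851 × 19502 = 16596 W
= 16596/746 = 22.2 HP

22.2 HP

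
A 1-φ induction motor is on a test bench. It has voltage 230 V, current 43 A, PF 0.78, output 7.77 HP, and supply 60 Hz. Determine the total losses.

1920 W

P_in = V·I·cosφ = 230×43×0.78 = 7714 W
P_out = 7.77×746 = 5796 W
Losses = P_in − P_out = 7714 − 5796 = 1918 W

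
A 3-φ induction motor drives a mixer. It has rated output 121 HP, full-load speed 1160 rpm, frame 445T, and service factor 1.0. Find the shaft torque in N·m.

P_out = 121 × 746 = 90266 W
ω = 2π × 1160/60 = 121.5 rad/s
τ = P_out/ω = 90266/121.5 = 743 N·m

743 N·m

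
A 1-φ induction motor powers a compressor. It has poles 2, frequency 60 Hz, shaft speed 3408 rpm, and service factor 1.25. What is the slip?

n_s = 120f/p = 120×60/2 = 3600 rpm
s = (n_s − n)/n_s = (3600 − 3408)/3600 = 0.0533

5.3 %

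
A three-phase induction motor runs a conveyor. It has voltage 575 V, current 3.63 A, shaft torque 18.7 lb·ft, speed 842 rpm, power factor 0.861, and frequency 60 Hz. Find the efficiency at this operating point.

τ = 18.7 lb·ft × 1.356 = 25.36 N·m
ω = 2π × 842/60 = 88.17 rad/s; P_out = τω = 25.36 × 88.17 = 2236 W
P_in = √3·V_L·I_L·cosφ = 1.732 × 575 × 3.63 × 0.861 = 3113 W
η = P_out / P_in = 2236 / 3113 = 0.718 = 71.8%

71.8 %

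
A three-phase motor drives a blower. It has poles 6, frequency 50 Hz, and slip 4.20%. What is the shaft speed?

n_s = 120f/p = 120×50/6 = 1000 rpm
n = n_s(1 − s) = 1000 × (1 − 0.042) = 958 rpm

958 rpm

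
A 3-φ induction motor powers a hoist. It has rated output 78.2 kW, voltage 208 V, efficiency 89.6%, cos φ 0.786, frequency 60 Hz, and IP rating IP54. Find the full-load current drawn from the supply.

P_out = 78.2 kW = 78200 W
P_in = P_out / η = 78200 / 0.896 = 87277 W
I_L = P_in / (√3·V_L·cosφ) = 87277 / (1.732 × 208 × 0.786) = 308 A

308 A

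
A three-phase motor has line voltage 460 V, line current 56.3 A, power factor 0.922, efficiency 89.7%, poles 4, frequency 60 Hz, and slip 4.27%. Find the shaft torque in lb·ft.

P_in = √3·V·I·cosφ = 1.732 × 460 × 56.3 × 0.922 = 41357 W
P_out = η·P_in = 0.897 × 41357 = 37097 W
n_s = 120×60/4 = 1800 rpm; n = 1800×(1−0.0427) = 1723 rpm
ω = 2π×1723/60 = 180.4 rad/s
τ = P_out/ω = 37097/180.4 = 205.6 N·m
In lb·ft: 205.6/1.356 = 152 lb·ft

152 lb·ft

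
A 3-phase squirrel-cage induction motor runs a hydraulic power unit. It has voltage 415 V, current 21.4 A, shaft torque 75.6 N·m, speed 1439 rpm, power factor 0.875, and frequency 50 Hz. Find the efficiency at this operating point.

84.6 %

ω = 2π × 1439/60 = 150.7 rad/s; P_out = τω = 75.6 × 150.7 = 11393 W
P_in = √3·V_L·I_L·cosφ = 1.732 × 415 × 21.4 × 0.875 = 13459 W
η = P_out / P_in = 11393 / 13459 = 0.846 = 84.6%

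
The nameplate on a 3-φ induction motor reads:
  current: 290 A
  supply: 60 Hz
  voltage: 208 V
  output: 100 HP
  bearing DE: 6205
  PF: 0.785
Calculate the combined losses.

P_in = √3·V·I·cosφ = 1.732×208×290×0.785 = 82012 W
P_out = 100×746 = 74600 W
Losses = P_in − P_out = 82012 − 74600 = 7412 W

7410 W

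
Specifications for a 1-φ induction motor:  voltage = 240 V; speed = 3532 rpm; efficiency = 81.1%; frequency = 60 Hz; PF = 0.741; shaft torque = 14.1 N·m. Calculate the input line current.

36.2 A

ω = 2π×3532/60 = 369.9 rad/s; P_out = τω = 14.1 × 369.9 = 5216 W
P_in = P_out / η = 5216 / 0.811 = 6432 W
I = P_in / (V·cosφ) = 6432 / (240 × 0.741) = 36.2 A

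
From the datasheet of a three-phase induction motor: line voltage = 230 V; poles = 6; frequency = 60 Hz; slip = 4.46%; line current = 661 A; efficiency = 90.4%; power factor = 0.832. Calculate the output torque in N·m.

1650 N·m

P_in = √3·V·I·cosφ = 1.732 × 230 × 661 × 0.832 = 219079 W
P_out = η·P_in = 0.904 × 219079 = 198047 W
n_s = 120×60/6 = 1200 rpm; n = 1200×(1−0.0446) = 1146 rpm
ω = 2π×1146/60 = 120 rad/s
τ = P_out/ω = 198047/120 = 1650 N·m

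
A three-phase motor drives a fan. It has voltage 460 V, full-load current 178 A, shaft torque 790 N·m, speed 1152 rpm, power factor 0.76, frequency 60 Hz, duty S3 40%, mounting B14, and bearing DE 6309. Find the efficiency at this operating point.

ω = 2π × 1152/60 = 120.6 rad/s; P_out = τω = 790 × 120.6 = 95274 W
P_in = √3·V_L·I_L·cosφ = 1.732 × 460 × 178 × 0.76 = 107780 W
η = P_out / P_in = 95274 / 107780 = 0.884 = 88.4%

88.4 %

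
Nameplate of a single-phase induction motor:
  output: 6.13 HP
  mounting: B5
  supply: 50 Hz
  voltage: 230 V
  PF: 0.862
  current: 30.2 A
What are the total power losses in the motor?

1.41 kW

P_in = V·I·cosφ = 230×30.2×0.862 = 5987 W
P_out = 6.13×746 = 4573 W
Losses = P_in − P_out = 5987 − 4573 = 1414 W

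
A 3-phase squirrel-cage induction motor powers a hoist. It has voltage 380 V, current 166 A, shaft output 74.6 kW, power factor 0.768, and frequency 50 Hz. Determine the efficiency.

88.9 %

P_out = 74.6 kW = 74600 W
P_in = √3·V_L·I_L·cosφ = 1.732 × 380 × 166 × 0.768 = 83908 W
η = P_out / P_in = 74600 / 83908 = 0.889 = 88.9%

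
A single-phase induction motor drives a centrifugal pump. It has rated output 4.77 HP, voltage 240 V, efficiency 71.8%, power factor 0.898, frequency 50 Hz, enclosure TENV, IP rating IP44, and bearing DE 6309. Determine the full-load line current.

P_out = 4.77 × 746 = 3558 W
P_in = P_out / η = 3558 / 0.718 = 4955 W
I = P_in / (V·cosφ) = 4955 / (240 × 0.898) = 23 A

23 A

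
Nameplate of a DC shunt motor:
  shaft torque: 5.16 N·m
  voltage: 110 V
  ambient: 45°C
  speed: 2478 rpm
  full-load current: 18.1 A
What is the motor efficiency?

ω = 2π × 2478/60 = 259.5 rad/s; P_out = τω = 5.16 × 259.5 = 1339 W
P_in = V·I = 110 × 18.1 = 1991 W
η = P_out / P_in = 1339 / 1991 = 0.673 = 67.3%

67.3 %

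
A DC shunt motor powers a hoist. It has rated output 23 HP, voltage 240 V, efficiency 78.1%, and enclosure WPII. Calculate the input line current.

91.5 A

P_out = 23 × 746 = 17158 W
P_in = P_out / η = 17158 / 0.781 = 21969 W
I = P_in / V = 21969 / 240 = 91.5 A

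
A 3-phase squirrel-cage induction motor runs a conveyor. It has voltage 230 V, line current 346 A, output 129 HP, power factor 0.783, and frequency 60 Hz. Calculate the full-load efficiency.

89.2 %

P_out = 129 × 746 = 96234 W
P_in = √3·V_L·I_L·cosφ = 1.732 × 230 × 346 × 0.783 = 107923 W
η = P_out / P_in = 96234 / 107923 = 0.892 = 89.2%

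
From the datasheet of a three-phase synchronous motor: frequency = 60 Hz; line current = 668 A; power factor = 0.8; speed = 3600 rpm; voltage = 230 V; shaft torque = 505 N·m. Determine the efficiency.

ω = 2π × 3600/60 = 377 rad/s; P_out = τω = 505 × 377 = 190385 W
P_in = √3·V_L·I_L·cosφ = 1.732 × 230 × 668 × 0.8 = 212884 W
η = P_out / P_in = 190385 / 212884 = 0.894 = 89.4%

89.4 %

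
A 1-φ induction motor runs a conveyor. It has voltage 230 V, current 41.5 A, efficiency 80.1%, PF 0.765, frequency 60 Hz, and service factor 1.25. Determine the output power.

P_in = V·I·cosφ = 230 × 41.5 × 0.765 = 7302 W
P_out = η·P_in = 0.801 × 7302 = 5849 W

5.85 kW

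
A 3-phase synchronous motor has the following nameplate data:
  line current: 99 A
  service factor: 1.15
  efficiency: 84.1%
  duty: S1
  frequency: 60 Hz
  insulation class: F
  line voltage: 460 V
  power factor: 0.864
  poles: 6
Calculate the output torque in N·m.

P_in = √3·V·I·cosφ = 1.732 × 460 × 99 × 0.864 = 68148 W
P_out = η·P_in = 0.841 × 68148 = 57312 W
n = n_s = 120×60/6 = 1200 rpm (synchronous)
ω = 2π×1200/60 = 125.7 rad/s
τ = P_out/ω = 57312/125.7 = 456 N·m

456 N·m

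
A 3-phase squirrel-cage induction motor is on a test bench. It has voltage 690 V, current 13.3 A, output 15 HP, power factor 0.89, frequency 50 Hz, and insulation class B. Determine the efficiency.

79.1 %

P_out = 15 × 746 = 11190 W
P_in = √3·V_L·I_L·cosφ = 1.732 × 690 × 13.3 × 0.89 = 14146 W
η = P_out / P_in = 11190 / 14146 = 0.791 = 79.1%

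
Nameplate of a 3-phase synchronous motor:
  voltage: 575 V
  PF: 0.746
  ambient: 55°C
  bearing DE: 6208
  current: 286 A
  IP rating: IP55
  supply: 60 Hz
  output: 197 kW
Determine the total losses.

P_in = √3·V·I·cosφ = 1.732×575×286×0.746 = 212481 W
P_out = 197000 W
Losses = P_in − P_out = 212481 − 197000 = 15481 W

15.5 kW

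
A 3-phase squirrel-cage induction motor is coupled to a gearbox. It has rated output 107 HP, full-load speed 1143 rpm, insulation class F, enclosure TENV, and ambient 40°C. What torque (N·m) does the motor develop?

667 N·m

P_out = 107 × 746 = 79822 W
ω = 2π × 1143/60 = 119.7 rad/s
τ = P_out/ω = 79822/119.7 = 667 N·m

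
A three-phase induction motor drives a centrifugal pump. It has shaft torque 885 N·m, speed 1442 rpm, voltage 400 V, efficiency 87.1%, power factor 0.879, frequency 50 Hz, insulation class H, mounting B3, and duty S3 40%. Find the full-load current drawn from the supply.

252 A

ω = 2π×1442/60 = 151 rad/s; P_out = τω = 885 × 151 = 133635 W
P_in = P_out / η = 133635 / 0.871 = 153427 W
I_L = P_in / (√3·V_L·cosφ) = 153427 / (1.732 × 400 × 0.879) = 252 A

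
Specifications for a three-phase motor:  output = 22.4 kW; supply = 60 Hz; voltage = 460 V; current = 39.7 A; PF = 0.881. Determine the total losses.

P_in = √3·V·I·cosφ = 1.732×460×39.7×0.881 = 27866 W
P_out = 22400 W
Losses = P_in − P_out = 27866 − 22400 = 5466 W

5.47 kW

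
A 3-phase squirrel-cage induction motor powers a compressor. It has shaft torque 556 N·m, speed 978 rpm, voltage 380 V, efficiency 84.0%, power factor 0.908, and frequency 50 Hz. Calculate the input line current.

113 A

ω = 2π×978/60 = 102.4 rad/s; P_out = τω = 556 × 102.4 = 56934 W
P_in = P_out / η = 56934 / 0.840 = 67779 W
I_L = P_in / (√3·V_L·cosφ) = 67779 / (1.732 × 380 × 0.908) = 113 A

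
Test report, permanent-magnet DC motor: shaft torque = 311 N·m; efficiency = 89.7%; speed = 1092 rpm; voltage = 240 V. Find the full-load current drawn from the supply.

ω = 2π×1092/60 = 114.4 rad/s; P_out = τω = 311 × 114.4 = 35578 W
P_in = P_out / η = 35578 / 0.897 = 39663 W
I = P_in / V = 39663 / 240 = 165 A

165 A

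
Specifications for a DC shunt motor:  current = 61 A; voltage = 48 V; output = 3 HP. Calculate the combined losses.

690 W

P_in = V·I = 48×61 = 2928 W
P_out = 3×746 = 2238 W
Losses = P_in − P_out = 2928 − 2238 = 690 W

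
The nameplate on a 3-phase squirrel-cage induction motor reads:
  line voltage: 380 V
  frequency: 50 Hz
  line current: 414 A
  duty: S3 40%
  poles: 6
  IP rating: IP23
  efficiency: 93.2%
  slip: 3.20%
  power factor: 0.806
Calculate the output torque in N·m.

P_in = √3·V·I·cosφ = 1.732 × 380 × 414 × 0.806 = 219617 W
P_out = η·P_in = 0.932 × 219617 = 204683 W
n_s = 120×50/6 = 1000 rpm; n = 1000×(1−0.032) = 968 rpm
ω = 2π×968/60 = 101.4 rad/s
τ = P_out/ω = 204683/101.4 = 2020 N·m

2020 N·m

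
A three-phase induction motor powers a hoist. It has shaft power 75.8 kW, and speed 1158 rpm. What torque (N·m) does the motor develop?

ω = 2π × 1158/60 = 121.3 rad/s
τ = P/ω = 75800/121.3 = 625 N·m

625 N·m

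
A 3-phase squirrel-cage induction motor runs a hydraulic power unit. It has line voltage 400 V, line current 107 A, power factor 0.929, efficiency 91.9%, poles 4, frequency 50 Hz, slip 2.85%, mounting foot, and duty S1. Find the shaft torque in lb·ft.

P_in = √3·V·I·cosφ = 1.732 × 400 × 107 × 0.929 = 68866 W
P_out = η·P_in = 0.919 × 68866 = 63288 W
n_s = 120×50/4 = 1500 rpm; n = 1500×(1−0.0285) = 1457 rpm
ω = 2π×1457/60 = 152.6 rad/s
τ = P_out/ω = 63288/152.6 = 414.7 N·m
In lb·ft: 414.7/1.356 = 306 lb·ft

306 lb·ft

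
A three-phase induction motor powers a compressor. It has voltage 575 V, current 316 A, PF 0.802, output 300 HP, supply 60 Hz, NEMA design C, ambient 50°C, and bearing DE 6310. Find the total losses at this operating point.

28600 W

P_in = √3·V·I·cosφ = 1.732×575×316×0.802 = 252393 W
P_out = 300×746 = 223800 W
Losses = P_in − P_out = 252393 − 223800 = 28593 W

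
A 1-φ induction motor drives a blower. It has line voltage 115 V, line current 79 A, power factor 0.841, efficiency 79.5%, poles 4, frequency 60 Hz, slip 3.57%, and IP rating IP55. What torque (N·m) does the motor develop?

33.4 N·m

P_in = V·I·cosφ = 115 × 79 × 0.841 = 7640 W
P_out = η·P_in = 0.795 × 7640 = 6074 W
n_s = 120×60/4 = 1800 rpm; n = 1800×(1−0.0357) = 1736 rpm
ω = 2π×1736/60 = 181.8 rad/s
τ = P_out/ω = 6074/181.8 = 33.4 N·m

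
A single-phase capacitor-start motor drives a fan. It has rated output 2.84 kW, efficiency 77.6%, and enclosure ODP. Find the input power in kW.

P_out = 2840 W
P_in = P_out/η = 2840/0.776 = 3660 W = 3.66 kW

3.66 kW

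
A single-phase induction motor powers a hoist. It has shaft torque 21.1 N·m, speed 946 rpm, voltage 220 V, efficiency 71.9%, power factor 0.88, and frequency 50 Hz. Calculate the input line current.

ω = 2π×946/60 = 99.06 rad/s; P_out = τω = 21.1 × 99.06 = 2090 W
P_in = P_out / η = 2090 / 0.719 = 2907 W
I = P_in / (V·cosφ) = 2907 / (220 × 0.88) = 15 A

15 A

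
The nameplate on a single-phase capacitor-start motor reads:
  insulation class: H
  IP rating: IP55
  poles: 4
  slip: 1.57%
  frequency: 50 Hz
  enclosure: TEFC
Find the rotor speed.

n_s = 120f/p = 120×50/4 = 1500 rpm
n = n_s(1 − s) = 1500 × (1 − 0.0157) = 1476 rpm

1476 rpm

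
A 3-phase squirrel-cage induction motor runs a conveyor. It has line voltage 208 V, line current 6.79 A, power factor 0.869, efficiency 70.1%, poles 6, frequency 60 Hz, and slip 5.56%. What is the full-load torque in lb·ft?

P_in = √3·V·I·cosφ = 1.732 × 208 × 6.79 × 0.869 = 2126 W
P_out = η·P_in = 0.701 × 2126 = 1490 W
n_s = 120×60/6 = 1200 rpm; n = 1200×(1−0.0556) = 1133 rpm
ω = 2π×1133/60 = 118.6 rad/s
τ = P_out/ω = 1490/118.6 = 12.56 N·m
In lb·ft: 12.56/1.356 = 9.26 lb·ft

9.26 lb·ft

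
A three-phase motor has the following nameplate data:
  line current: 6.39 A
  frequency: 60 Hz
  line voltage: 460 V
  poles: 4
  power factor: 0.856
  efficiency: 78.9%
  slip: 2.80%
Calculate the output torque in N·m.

18.8 N·m

P_in = √3·V·I·cosφ = 1.732 × 460 × 6.39 × 0.856 = 4358 W
P_out = η·P_in = 0.789 × 4358 = 3438 W
n_s = 120×60/4 = 1800 rpm; n = 1800×(1−0.028) = 1750 rpm
ω = 2π×1750/60 = 183.3 rad/s
τ = P_out/ω = 3438/183.3 = 18.8 N·m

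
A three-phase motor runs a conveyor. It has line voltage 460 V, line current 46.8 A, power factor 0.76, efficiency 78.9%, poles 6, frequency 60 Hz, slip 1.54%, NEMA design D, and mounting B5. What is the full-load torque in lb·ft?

P_in = √3·V·I·cosφ = 1.732 × 460 × 46.8 × 0.76 = 28338 W
P_out = η·P_in = 0.789 × 28338 = 22359 W
n_s = 120×60/6 = 1200 rpm; n = 1200×(1−0.0154) = 1182 rpm
ω = 2π×1182/60 = 123.8 rad/s
τ = P_out/ω = 22359/123.8 = 180.6 N·m
In lb·ft: 180.6/1.356 = 133 lb·ft

133 lb·ft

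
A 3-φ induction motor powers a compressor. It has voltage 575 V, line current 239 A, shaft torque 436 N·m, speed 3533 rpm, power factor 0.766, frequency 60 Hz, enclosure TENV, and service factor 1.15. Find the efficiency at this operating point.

ω = 2π × 3533/60 = 370 rad/s; P_out = τω = 436 × 370 = 161320 W
P_in = √3·V_L·I_L·cosφ = 1.732 × 575 × 239 × 0.766 = 182323 W
η = P_out / P_in = 161320 / 182323 = 0.885 = 88.5%

88.5 %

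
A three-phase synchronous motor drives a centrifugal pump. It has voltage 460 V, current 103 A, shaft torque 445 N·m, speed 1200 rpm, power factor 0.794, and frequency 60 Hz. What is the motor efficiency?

85.8 %

ω = 2π × 1200/60 = 125.7 rad/s; P_out = τω = 445 × 125.7 = 55937 W
P_in = √3·V_L·I_L·cosφ = 1.732 × 460 × 103 × 0.794 = 65157 W
η = P_out / P_in = 55937 / 65157 = 0.858 = 85.8%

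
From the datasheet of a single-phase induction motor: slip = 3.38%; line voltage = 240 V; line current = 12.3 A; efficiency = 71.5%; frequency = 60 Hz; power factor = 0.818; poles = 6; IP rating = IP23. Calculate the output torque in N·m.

P_in = V·I·cosφ = 240 × 12.3 × 0.818 = 2415 W
P_out = η·P_in = 0.715 × 2415 = 1727 W
n_s = 120×60/6 = 1200 rpm; n = 1200×(1−0.0338) = 1159 rpm
ω = 2π×1159/60 = 121.4 rad/s
τ = P_out/ω = 1727/121.4 = 14.2 N·m

14.2 N·m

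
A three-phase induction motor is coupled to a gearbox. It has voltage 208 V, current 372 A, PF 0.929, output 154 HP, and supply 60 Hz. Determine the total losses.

P_in = √3·V·I·cosφ = 1.732×208×372×0.929 = 124500 W
P_out = 154×746 = 114884 W
Losses = P_in − P_out = 124500 − 114884 = 9616 W

9620 W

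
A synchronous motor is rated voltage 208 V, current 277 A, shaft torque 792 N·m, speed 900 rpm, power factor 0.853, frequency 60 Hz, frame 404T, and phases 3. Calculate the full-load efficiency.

87.7 %

ω = 2π × 900/60 = 94.25 rad/s; P_out = τω = 792 × 94.25 = 74646 W
P_in = √3·V_L·I_L·cosφ = 1.732 × 208 × 277 × 0.853 = 85122 W
η = P_out / P_in = 74646 / 85122 = 0.877 = 87.7%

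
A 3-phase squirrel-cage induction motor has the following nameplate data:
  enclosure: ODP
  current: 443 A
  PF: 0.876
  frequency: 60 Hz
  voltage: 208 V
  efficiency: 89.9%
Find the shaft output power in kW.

126 kW

P_in = √3·V·I·cosφ = 1.732 × 208 × 443 × 0.876 = 139804 W
P_out = η·P_in = 0.899 × 139804 = 125684 W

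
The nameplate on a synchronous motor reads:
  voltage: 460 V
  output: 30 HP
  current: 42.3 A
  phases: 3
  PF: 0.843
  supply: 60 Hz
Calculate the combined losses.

P_in = √3·V·I·cosφ = 1.732×460×42.3×0.843 = 28410 W
P_out = 30×746 = 22380 W
Losses = P_in − P_out = 28410 − 22380 = 6030 W

6030 W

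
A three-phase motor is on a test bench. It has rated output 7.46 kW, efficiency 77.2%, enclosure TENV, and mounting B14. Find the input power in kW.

9.66 kW

P_out = 7460 W
P_in = P_out/η = 7460/0.772 = 9663 W = 9.66 kW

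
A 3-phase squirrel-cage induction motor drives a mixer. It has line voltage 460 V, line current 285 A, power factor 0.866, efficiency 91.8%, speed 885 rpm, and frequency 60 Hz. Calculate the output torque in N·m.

P_in = √3·V·I·cosφ = 1.732 × 460 × 285 × 0.866 = 196638 W
P_out = η·P_in = 0.918 × 196638 = 180514 W
n = 885 rpm
ω = 2π×885/60 = 92.68 rad/s
τ = P_out/ω = 180514/92.68 = 1950 N·m

1950 N·m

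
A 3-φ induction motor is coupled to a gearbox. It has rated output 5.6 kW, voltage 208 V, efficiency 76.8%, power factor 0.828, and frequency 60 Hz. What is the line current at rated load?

24.4 A

P_out = 5.6 kW = 5600 W
P_in = P_out / η = 5600 / 0.768 = 7292 W
I_L = P_in / (√3·V_L·cosφ) = 7292 / (1.732 × 208 × 0.828) = 24.4 A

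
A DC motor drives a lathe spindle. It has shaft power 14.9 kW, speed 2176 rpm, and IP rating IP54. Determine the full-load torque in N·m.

ω = 2π × 2176/60 = 227.9 rad/s
τ = P/ω = 14900/227.9 = 65.4 N·m

65.4 N·m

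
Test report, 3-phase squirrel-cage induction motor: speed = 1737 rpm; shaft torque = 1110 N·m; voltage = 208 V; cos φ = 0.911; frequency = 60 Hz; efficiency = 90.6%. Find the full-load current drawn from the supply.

679 A

ω = 2π×1737/60 = 181.9 rad/s; P_out = τω = 1110 × 181.9 = 201909 W
P_in = P_out / η = 201909 / 0.906 = 222858 W
I_L = P_in / (√3·V_L·cosφ) = 222858 / (1.732 × 208 × 0.911) = 679 A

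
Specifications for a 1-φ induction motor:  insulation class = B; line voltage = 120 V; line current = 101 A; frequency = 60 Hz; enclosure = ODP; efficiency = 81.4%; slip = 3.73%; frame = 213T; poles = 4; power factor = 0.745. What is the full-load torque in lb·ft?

P_in = V·I·cosφ = 120 × 101 × 0.745 = 9029 W
P_out = η·P_in = 0.814 × 9029 = 7350 W
n_s = 120×60/4 = 1800 rpm; n = 1800×(1−0.0373) = 1733 rpm
ω = 2π×1733/60 = 181.5 rad/s
τ = P_out/ω = 7350/181.5 = 40.5 N·m
In lb·ft: 40.5/1.356 = 29.9 lb·ft

29.9 lb·ft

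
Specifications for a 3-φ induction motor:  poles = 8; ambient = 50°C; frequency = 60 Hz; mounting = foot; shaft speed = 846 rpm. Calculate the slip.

n_s = 120f/p = 120×60/8 = 900 rpm
s = (n_s − n)/n_s = (900 − 846)/900 = 0.0600

6.00 %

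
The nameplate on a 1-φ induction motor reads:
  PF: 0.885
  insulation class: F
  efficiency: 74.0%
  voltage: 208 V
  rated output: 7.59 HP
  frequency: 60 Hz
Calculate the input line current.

41.6 A

P_out = 7.59 × 746 = 5662 W
P_in = P_out / η = 5662 / 0.740 = 7651 W
I = P_in / (V·cosφ) = 7651 / (208 × 0.885) = 41.6 A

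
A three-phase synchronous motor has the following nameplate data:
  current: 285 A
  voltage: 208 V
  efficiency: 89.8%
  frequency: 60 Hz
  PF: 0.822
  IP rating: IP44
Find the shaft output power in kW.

P_in = √3·V·I·cosφ = 1.732 × 208 × 285 × 0.822 = 84397 W
P_out = η·P_in = 0.898 × 84397 = 75789 W

75.8 kW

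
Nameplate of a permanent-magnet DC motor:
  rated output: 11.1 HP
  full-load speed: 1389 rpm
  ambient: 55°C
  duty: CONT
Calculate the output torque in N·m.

56.9 N·m

P_out = 11.1 × 746 = 8281 W
ω = 2π × 1389/60 = 145.5 rad/s
τ = P_out/ω = 8281/145.5 = 56.9 N·m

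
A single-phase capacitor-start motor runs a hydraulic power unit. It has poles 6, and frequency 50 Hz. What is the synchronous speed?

1000 rpm

n_s = 120f/p = 120×50/6 = 1000 rpm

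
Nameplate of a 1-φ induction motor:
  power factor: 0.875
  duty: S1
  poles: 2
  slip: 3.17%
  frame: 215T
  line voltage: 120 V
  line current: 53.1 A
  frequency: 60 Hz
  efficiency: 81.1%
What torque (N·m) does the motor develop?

P_in = V·I·cosφ = 120 × 53.1 × 0.875 = 5576 W
P_out = η·P_in = 0.811 × 5576 = 4522 W
n_s = 120×60/2 = 3600 rpm; n = 3600×(1−0.0317) = 3486 rpm
ω = 2π×3486/60 = 365.1 rad/s
τ = P_out/ω = 4522/365.1 = 12.4 N·m

12.4 N·m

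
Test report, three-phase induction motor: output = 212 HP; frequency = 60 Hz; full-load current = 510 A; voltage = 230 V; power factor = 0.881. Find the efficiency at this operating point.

P_out = 212 × 746 = 158152 W
P_in = √3·V_L·I_L·cosφ = 1.732 × 230 × 510 × 0.881 = 178987 W
η = P_out / P_in = 158152 / 178987 = 0.884 = 88.4%

88.4 %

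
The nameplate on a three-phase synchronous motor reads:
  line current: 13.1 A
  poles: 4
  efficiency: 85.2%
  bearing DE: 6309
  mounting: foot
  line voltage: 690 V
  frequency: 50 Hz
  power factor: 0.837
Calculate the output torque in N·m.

71.1 N·m

P_in = √3·V·I·cosφ = 1.732 × 690 × 13.1 × 0.837 = 13104 W
P_out = η·P_in = 0.852 × 13104 = 11165 W
n = n_s = 120×50/4 = 1500 rpm (synchronous)
ω = 2π×1500/60 = 157.1 rad/s
τ = P_out/ω = 11165/157.1 = 71.1 N·m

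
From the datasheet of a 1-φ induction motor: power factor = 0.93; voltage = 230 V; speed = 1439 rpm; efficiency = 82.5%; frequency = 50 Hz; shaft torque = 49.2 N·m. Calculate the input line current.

ω = 2π×1439/60 = 150.7 rad/s; P_out = τω = 49.2 × 150.7 = 7414 W
P_in = P_out / η = 7414 / 0.825 = 8987 W
I = P_in / (V·cosφ) = 8987 / (230 × 0.93) = 42 A

42 A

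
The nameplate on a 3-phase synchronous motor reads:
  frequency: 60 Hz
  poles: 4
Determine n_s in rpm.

n_s = 120f/p = 120×60/4 = 1800 rpm

1800 rpm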